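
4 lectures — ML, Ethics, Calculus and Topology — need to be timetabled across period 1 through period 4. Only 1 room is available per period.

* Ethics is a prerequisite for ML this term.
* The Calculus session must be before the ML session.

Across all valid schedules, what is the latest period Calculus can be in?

Downstream work caps Calculus at period 3.
Calculus at period 3 is achievable: ML=period 4; Ethics=period 1; Topology=period 2; Calculus=period 3.

period 3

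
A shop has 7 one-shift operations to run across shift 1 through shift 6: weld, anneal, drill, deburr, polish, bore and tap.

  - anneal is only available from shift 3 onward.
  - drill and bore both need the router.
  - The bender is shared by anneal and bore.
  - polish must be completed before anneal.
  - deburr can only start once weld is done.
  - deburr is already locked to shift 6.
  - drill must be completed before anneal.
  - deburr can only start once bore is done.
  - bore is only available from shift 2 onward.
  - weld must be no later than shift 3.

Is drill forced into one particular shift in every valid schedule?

No

drill can be shift 1 (e.g. anneal -> shift 3, tap -> shift 1, bore -> shift 2, deburr -> shift 6, polish -> shift 1, drill -> shift 1, weld -> shift 1) or shift 2 (e.g. anneal=shift 3; tap=shift 1; polish=shift 1; weld=shift 1; deburr=shift 6; drill=shift 2; bore=shift 4).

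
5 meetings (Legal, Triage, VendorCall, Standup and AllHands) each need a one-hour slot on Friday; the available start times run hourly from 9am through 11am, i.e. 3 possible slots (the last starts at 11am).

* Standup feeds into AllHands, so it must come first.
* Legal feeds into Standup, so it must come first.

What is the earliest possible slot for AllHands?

11am

Precedence pushes AllHands to at least 11am.
AllHands at 11am is achievable: Standup=10am, Legal=9am, AllHands=11am, Triage=9am, VendorCall=9am.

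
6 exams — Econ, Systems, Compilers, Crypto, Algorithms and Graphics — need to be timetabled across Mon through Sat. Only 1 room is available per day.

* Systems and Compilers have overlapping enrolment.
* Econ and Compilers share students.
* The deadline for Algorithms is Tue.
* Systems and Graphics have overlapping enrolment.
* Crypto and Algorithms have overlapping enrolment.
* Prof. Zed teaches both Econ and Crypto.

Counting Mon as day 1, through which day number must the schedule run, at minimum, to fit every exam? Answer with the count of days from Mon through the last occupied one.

With at most 1 per day and 6 exams, at least 6 days are needed.
6 works (last occupied day: Sat): for example Econ in Tue; Systems in Wed; Crypto in Fri; Algorithms in Mon; Graphics in Sat; Compilers in Thu.

6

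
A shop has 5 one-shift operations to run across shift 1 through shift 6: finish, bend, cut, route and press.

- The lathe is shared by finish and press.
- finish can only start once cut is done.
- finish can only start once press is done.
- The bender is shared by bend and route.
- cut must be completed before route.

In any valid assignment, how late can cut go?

shift 5

Downstream work caps cut at shift 5.
cut at shift 5 is achievable: press=shift 1; route=shift 6; cut=shift 5; bend=shift 1; finish=shift 6.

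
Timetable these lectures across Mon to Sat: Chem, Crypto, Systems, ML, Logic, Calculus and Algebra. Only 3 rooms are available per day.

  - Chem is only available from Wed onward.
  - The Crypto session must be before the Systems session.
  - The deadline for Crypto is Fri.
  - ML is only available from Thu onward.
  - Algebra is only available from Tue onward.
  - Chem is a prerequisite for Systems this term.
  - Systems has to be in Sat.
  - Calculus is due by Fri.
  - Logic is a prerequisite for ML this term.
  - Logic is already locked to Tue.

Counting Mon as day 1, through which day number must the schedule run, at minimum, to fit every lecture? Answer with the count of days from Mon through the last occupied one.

The precedence chain requires at least 2 distinct days.
With at most 3 per day and 7 lectures, at least 3 days are needed.
Systems can't be placed before Sat — that is day 6 counting from Mon — so the schedule must run through at least 6 days.
6 works (last occupied day: Sat): for example Algebra in Tue, Systems in Sat, ML in Thu, Chem in Wed, Calculus in Mon, Crypto in Mon, Logic in Tue.

6 days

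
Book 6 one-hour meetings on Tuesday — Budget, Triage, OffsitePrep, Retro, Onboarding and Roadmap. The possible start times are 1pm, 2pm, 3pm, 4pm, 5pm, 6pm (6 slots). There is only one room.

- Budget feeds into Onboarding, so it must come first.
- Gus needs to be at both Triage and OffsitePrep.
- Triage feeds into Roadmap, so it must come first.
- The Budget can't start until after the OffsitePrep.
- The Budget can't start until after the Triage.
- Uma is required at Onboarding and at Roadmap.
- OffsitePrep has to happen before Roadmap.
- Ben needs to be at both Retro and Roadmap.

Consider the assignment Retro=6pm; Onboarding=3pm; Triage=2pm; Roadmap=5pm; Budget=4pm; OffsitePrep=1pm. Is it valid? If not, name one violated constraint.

The Budget can't start until after the Triage — holds.
Uma is required at Onboarding and at Roadmap — holds.
The Budget can't start until after the OffsitePrep — holds.
Ben needs to be at both Retro and Roadmap — holds.
Budget feeds into Onboarding, so it must come first — violated.
Triage feeds into Roadmap, so it must come first — holds.
There is only one room — holds.
OffsitePrep has to happen before Roadmap — holds.
Gus needs to be at both Triage and OffsitePrep — holds.

No. Budget feeds into Onboarding, so it must come first is not satisfied.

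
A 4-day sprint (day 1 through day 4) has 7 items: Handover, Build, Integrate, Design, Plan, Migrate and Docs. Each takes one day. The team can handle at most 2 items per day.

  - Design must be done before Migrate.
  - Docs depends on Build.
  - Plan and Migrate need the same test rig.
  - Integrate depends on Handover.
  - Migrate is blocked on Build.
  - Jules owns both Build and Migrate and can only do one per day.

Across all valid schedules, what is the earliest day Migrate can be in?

day 2

Precedence pushes Migrate to at least day 2.
Migrate at day 2 is achievable: Plan -> day 4, Migrate -> day 2, Docs -> day 3, Handover -> day 2, Integrate -> day 3, Design -> day 1, Build -> day 1.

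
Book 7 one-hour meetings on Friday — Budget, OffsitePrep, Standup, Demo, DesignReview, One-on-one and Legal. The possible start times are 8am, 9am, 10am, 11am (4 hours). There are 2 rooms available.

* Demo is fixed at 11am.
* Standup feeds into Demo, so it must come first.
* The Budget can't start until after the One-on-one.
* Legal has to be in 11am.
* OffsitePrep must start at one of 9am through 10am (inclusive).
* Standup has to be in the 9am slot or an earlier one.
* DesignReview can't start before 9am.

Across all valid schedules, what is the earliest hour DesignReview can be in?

DesignReview is available from 9am.
DesignReview at 9am is achievable: OffsitePrep=9am; Standup=8am; Legal=11am; Budget=10am; One-on-one=8am; DesignReview=9am; Demo=11am.

9am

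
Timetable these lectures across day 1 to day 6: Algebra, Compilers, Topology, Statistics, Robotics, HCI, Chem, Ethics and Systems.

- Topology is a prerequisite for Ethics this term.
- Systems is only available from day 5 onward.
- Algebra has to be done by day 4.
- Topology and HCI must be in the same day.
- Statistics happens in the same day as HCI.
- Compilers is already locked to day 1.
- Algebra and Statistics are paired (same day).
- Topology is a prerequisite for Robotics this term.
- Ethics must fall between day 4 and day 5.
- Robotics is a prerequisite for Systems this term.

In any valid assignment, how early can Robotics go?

Precedence pushes Robotics to at least day 2; downstream work caps Robotics at day 5.
Robotics at day 2 is achievable: Ethics -> day 4, Robotics -> day 2, HCI -> day 1, Algebra -> day 1, Systems -> day 5, Compilers -> day 1, Statistics -> day 1, Chem -> day 1, Topology -> day 1.

day 2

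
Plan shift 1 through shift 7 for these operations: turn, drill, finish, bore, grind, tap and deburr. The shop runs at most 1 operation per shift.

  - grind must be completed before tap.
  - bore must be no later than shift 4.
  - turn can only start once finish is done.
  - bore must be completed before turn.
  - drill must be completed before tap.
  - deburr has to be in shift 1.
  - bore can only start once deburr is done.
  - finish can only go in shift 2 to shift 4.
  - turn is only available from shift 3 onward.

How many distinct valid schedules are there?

40

Splitting on turn: it can be shift 4 (4), shift 5 (12), shift 6 (12), shift 7 (12). Listing each branch's schedules as (drill, finish, bore, grind, tap, deburr) by shift number:
turn=shift 4: (5,2,3,6,7,1) (5,3,2,6,7,1) (6,2,3,5,7,1) (6,3,2,5,7,1) — 4.
turn=shift 5: (2,3,4,6,7,1) (2,4,3,6,7,1) (3,2,4,6,7,1) (3,4,2,6,7,1) (4,2,3,6,7,1) (4,3,2,6,7,1) (6,2,3,4,7,1) (6,2,4,3,7,1) (6,3,2,4,7,1) (6,3,4,2,7,1) (6,4,2,3,7,1) (6,4,3,2,7,1) — 12.
turn=shift 6: (2,3,4,5,7,1) (2,4,3,5,7,1) (3,2,4,5,7,1) (3,4,2,5,7,1) (4,2,3,5,7,1) (4,3,2,5,7,1) (5,2,3,4,7,1) (5,2,4,3,7,1) (5,3,2,4,7,1) (5,3,4,2,7,1) (5,4,2,3,7,1) (5,4,3,2,7,1) — 12.
turn=shift 7: (2,3,4,5,6,1) (2,4,3,5,6,1) (3,2,4,5,6,1) (3,4,2,5,6,1) (4,2,3,5,6,1) (4,3,2,5,6,1) (5,2,3,4,6,1) (5,2,4,3,6,1) (5,3,2,4,6,1) (5,3,4,2,6,1) (5,4,2,3,6,1) (5,4,3,2,6,1) — 12.
Summing: 4 + 12 + 12 + 12 = 40.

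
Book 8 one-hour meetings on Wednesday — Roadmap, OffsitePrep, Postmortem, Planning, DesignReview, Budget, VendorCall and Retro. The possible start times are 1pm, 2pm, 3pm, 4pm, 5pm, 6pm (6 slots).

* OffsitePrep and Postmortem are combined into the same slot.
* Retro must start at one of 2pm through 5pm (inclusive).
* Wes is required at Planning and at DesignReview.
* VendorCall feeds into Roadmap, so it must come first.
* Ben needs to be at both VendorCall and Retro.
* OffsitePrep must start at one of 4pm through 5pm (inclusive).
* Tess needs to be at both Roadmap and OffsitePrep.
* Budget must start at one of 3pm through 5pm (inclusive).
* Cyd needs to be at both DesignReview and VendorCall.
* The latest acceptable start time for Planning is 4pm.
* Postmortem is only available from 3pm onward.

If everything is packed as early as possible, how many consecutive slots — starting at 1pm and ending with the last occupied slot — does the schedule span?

4 slots

The precedence chain requires at least 2 distinct slots.
OffsitePrep can't be placed before 4pm — that is slot 4 counting from 1pm — so the schedule must run through at least 4 slots.
4 works (last occupied slot: 4pm): for example Roadmap in 2pm, Retro in 2pm, Planning in 1pm, DesignReview in 2pm, Postmortem in 4pm, Budget in 3pm, OffsitePrep in 4pm, VendorCall in 1pm.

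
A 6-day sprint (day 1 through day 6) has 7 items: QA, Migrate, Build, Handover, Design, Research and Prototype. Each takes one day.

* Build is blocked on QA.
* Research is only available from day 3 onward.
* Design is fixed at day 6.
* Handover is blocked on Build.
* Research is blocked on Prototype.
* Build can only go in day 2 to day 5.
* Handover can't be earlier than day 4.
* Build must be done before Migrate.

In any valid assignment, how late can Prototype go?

Downstream work caps Prototype at day 5.
Prototype at day 5 is achievable: Prototype -> day 5; Design -> day 6; QA -> day 1; Handover -> day 4; Research -> day 6; Migrate -> day 3; Build -> day 2.

day 5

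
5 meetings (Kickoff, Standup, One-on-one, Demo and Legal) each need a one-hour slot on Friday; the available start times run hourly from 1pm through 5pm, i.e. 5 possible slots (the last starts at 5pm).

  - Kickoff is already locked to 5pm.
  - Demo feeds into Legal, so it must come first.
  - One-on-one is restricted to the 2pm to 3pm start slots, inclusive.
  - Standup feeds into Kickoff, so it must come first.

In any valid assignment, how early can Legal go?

Precedence pushes Legal to at least 2pm.
Legal at 2pm is achievable: Standup -> 1pm; Legal -> 2pm; One-on-one -> 2pm; Demo -> 1pm; Kickoff -> 5pm.

2pm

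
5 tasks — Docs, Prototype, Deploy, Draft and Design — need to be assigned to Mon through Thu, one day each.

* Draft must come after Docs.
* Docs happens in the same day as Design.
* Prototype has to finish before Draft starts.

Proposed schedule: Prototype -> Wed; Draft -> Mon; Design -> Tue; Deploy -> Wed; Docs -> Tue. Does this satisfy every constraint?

No — it violates: Prototype has to finish before Draft starts

Prototype has to finish before Draft starts — violated.
Docs happens in the same day as Design — holds.
Draft must come after Docs — violated.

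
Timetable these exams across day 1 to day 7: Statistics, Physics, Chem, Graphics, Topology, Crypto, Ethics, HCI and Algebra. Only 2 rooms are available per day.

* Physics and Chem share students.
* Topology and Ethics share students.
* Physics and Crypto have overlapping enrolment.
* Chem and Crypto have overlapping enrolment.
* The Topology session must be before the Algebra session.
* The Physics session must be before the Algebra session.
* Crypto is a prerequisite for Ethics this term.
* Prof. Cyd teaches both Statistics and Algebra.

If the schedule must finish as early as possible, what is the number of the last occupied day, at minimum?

5

The precedence chain requires at least 2 distinct days.
With at most 2 per day and 9 exams, at least 5 days are needed.
5 works (last occupied day: day 5): for example Statistics in day 3, HCI in day 5, Physics in day 1, Chem in day 4, Algebra in day 2, Topology in day 1, Ethics in day 3, Graphics in day 4, Crypto in day 2.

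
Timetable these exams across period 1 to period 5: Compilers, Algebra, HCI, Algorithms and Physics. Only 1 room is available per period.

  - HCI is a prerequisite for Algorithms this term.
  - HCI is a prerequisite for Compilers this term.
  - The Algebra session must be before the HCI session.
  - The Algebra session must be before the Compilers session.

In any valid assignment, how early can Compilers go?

period 3

Precedence pushes Compilers to at least period 3.
Compilers at period 3 is achievable: Algorithms -> period 4; Compilers -> period 3; HCI -> period 2; Algebra -> period 1; Physics -> period 5.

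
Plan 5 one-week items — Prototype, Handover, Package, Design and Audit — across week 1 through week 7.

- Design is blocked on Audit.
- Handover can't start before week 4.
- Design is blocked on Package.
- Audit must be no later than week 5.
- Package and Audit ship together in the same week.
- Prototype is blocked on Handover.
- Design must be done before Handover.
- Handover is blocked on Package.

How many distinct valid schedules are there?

Splitting on Prototype: it can be week 5 (3), week 6 (9), week 7 (19). Listing each branch's schedules as (Handover, Package, Design, Audit) by week number:
Prototype=week 5: (4,1,2,1) (4,1,3,1) (4,2,3,2) — 3.
Prototype=week 6: (4,1,2,1) (4,1,3,1) (4,2,3,2) (5,1,2,1) (5,1,3,1) (5,1,4,1) (5,2,3,2) (5,2,4,2) (5,3,4,3) — 9.
Prototype=week 7: (4,1,2,1) (4,1,3,1) (4,2,3,2) (5,1,2,1) (5,1,3,1) (5,1,4,1) (5,2,3,2) (5,2,4,2) (5,3,4,3) (6,1,2,1) (6,1,3,1) (6,1,4,1) (6,1,5,1) (6,2,3,2) (6,2,4,2) (6,2,5,2) (6,3,4,3) (6,3,5,3) (6,4,5,4) — 19.
Summing: 3 + 9 + 19 = 31.

31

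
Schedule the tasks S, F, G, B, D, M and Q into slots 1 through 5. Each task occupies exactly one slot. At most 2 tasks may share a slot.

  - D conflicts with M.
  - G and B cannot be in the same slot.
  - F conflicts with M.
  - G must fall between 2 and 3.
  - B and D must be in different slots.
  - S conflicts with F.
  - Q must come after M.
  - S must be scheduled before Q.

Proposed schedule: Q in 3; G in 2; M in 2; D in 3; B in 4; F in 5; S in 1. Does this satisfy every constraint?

Valid

B and D must be in different slots — holds.
S conflicts with F — holds.
At most 2 tasks may share a slot — holds.
S must be scheduled before Q — holds.
Q must come after M — holds.
G must fall between 2 and 3 — holds.
F conflicts with M — holds.
D conflicts with M — holds.
G and B cannot be in the same slot — holds.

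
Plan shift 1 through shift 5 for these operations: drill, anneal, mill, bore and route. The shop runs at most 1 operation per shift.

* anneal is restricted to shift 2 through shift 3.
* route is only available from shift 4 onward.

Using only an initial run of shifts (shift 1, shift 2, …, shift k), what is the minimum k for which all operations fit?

With at most 1 per shift and 5 operations, at least 5 shifts are needed.
route can't be placed before shift 4, so the schedule must run through at least shift 4.
5 works (last occupied shift: shift 5): for example drill -> shift 1, mill -> shift 3, anneal -> shift 2, bore -> shift 5, route -> shift 4.

5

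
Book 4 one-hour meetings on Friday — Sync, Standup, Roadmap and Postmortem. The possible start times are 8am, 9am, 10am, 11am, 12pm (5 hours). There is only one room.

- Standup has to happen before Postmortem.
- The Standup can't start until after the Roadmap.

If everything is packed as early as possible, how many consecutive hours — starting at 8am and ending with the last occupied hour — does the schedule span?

4 hours

The precedence chain requires at least 3 distinct hours.
With at most 1 per hour and 4 meetings, at least 4 hours are needed.
4 works (last occupied hour: 11am): for example Roadmap -> 8am, Sync -> 11am, Standup -> 9am, Postmortem -> 10am.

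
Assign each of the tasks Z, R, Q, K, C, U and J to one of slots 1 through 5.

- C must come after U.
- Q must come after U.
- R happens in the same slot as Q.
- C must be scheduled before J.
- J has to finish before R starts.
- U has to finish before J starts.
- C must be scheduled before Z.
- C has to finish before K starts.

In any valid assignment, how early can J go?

Precedence pushes J to at least 3; downstream work caps J at 4.
J at 3 is achievable: J -> 3, C -> 2, R -> 4, K -> 3, Z -> 3, Q -> 4, U -> 1.

3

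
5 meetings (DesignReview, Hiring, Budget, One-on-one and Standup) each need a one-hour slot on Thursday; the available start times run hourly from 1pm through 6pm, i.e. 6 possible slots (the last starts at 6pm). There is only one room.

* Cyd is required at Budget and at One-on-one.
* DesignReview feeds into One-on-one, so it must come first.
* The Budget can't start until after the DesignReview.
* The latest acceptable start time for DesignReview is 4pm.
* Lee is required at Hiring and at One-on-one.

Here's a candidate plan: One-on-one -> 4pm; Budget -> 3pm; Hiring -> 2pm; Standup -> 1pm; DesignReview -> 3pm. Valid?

Lee is required at Hiring and at One-on-one — holds.
There is only one room — violated.
The latest acceptable start time for DesignReview is 4pm — holds.
Cyd is required at Budget and at One-on-one — holds.
DesignReview feeds into One-on-one, so it must come first — holds.
The Budget can't start until after the DesignReview — violated.

Invalid. There is only one room.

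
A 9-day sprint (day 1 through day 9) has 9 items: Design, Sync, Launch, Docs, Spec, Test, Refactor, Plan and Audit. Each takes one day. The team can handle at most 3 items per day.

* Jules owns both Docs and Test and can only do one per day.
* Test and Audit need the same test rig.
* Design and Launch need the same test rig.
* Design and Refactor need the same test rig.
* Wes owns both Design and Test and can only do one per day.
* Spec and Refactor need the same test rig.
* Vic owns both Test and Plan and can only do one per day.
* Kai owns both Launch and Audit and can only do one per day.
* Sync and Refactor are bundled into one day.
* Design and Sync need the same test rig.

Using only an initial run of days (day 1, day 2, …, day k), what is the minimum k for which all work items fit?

With at most 3 per day and 9 work items, at least 3 days are needed.
3 works (last occupied day: day 3): for example Plan in day 3, Launch in day 3, Design in day 1, Refactor in day 2, Audit in day 1, Test in day 2, Sync in day 2, Docs in day 1, Spec in day 3.

3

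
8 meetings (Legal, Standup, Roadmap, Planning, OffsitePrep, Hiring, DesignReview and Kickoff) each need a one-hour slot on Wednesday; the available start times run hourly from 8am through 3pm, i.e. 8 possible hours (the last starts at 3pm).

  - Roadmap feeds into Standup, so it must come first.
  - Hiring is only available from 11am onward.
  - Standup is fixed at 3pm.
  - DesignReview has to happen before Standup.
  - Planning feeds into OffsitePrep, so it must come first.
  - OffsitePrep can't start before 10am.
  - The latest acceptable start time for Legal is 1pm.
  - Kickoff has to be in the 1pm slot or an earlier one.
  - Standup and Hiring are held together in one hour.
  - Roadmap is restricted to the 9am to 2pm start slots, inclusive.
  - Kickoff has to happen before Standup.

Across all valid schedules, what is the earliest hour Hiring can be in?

3pm

Hiring is available from 11am; Hiring must be in the same hour as Standup, which can't be before 3pm, so Hiring is at least 3pm.
Hiring at 3pm is achievable: Standup in 3pm; Planning in 8am; Roadmap in 9am; Kickoff in 8am; Legal in 8am; Hiring in 3pm; DesignReview in 8am; OffsitePrep in 10am.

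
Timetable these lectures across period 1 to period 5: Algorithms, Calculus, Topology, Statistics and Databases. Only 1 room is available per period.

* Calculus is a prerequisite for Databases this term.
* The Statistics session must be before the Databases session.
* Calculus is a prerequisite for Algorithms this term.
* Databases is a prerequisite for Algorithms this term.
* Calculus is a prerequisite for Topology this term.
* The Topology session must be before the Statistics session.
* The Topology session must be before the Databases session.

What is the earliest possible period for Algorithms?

period 5

Precedence pushes Algorithms to at least period 5.
Algorithms at period 5 is achievable: Algorithms in period 5; Calculus in period 1; Databases in period 4; Topology in period 2; Statistics in period 3.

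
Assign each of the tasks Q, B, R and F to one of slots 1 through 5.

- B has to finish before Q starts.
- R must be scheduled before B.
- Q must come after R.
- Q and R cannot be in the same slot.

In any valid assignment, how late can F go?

5

F at 5 is achievable: B -> 2; F -> 5; Q -> 3; R -> 1.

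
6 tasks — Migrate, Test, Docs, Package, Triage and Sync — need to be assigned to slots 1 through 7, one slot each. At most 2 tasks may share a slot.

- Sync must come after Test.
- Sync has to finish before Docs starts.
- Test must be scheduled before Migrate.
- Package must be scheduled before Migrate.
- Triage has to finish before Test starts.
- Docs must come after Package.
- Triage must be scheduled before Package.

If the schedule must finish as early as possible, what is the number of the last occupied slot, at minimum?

The precedence chain requires at least 4 distinct slots.
With at most 2 per slot and 6 tasks, at least 3 slots are needed.
4 works (last occupied slot: 4): for example Migrate in 3; Triage in 1; Package in 2; Docs in 4; Test in 2; Sync in 3.

4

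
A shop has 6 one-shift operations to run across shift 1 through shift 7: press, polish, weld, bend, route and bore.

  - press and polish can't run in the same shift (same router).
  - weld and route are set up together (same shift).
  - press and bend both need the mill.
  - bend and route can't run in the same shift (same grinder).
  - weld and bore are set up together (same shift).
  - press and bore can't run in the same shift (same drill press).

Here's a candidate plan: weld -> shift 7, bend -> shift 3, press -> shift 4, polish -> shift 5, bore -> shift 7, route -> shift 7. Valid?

weld and route are set up together (same shift) — holds.
press and bore can't run in the same shift (same drill press) — holds.
weld and bore are set up together (same shift) — holds.
bend and route can't run in the same shift (same grinder) — holds.
press and polish can't run in the same shift (same router) — holds.
press and bend both need the mill — holds.

Yes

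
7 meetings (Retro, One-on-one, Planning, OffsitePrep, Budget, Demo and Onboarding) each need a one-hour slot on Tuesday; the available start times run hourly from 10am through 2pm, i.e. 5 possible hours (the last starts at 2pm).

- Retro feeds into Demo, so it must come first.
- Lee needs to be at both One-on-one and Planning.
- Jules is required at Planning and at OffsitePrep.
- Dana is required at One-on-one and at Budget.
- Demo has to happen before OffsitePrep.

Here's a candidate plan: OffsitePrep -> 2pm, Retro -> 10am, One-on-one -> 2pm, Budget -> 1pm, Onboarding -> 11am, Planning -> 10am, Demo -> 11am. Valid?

Yes, all constraints hold

Dana is required at One-on-one and at Budget — holds.
Retro feeds into Demo, so it must come first — holds.
Demo has to happen before OffsitePrep — holds.
Lee needs to be at both One-on-one and Planning — holds.
Jules is required at Planning and at OffsitePrep — holds.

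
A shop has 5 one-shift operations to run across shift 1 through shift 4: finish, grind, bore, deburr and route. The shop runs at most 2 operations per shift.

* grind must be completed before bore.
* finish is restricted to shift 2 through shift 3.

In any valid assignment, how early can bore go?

shift 2

Precedence pushes bore to at least shift 2.
bore at shift 2 is achievable: route in shift 3, finish in shift 2, bore in shift 2, deburr in shift 1, grind in shift 1.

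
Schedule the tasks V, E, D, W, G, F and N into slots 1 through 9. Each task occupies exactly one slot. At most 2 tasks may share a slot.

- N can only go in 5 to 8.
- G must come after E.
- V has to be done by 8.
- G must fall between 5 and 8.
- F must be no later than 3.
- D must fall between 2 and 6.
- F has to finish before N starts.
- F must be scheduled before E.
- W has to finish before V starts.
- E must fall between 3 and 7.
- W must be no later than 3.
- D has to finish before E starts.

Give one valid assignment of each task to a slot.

V=2; F=1; W=1; D=2; N=5; G=5; E=3

Checking: F(1) before N(5); E(3) before G(5); F(1) before E(3); W(1) before V(2); D(2) before E(3); G=5 in [5,8]; N=5 in [5,8]; V=2 in [1,8]; E=3 in [3,7]; F=1 in [1,3]; D=2 in [2,6]; W=1 in [1,3]; max 2 per slot (cap 2).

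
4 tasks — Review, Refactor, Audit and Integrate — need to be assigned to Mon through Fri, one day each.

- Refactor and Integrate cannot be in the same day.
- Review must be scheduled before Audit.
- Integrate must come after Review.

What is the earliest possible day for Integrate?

Tue

Precedence pushes Integrate to at least Tue.
Integrate at Tue is achievable: Integrate in Tue; Review in Mon; Audit in Tue; Refactor in Mon.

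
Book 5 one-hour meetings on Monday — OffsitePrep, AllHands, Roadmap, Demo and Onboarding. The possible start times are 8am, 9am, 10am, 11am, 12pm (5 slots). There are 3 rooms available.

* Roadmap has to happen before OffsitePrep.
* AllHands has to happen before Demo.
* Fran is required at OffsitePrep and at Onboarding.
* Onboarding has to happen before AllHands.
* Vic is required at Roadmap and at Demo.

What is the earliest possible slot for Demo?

Precedence pushes Demo to at least 10am.
Demo at 10am is achievable: Demo -> 10am, Onboarding -> 8am, AllHands -> 9am, Roadmap -> 8am, OffsitePrep -> 9am.

10am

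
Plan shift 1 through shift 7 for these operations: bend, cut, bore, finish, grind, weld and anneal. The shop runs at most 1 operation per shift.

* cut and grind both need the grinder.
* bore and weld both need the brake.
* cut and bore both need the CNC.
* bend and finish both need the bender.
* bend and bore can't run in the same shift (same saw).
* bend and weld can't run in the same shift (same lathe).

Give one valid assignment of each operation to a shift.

grind=shift 5, finish=shift 4, weld=shift 6, bore=shift 3, bend=shift 1, anneal=shift 7, cut=shift 2

Checking: bend(shift 1) != weld(shift 6); cut(shift 2) != grind(shift 5); bend(shift 1) != finish(shift 4); bore(shift 3) != weld(shift 6); cut(shift 2) != bore(shift 3); bend(shift 1) != bore(shift 3); max 1 per shift (cap 1).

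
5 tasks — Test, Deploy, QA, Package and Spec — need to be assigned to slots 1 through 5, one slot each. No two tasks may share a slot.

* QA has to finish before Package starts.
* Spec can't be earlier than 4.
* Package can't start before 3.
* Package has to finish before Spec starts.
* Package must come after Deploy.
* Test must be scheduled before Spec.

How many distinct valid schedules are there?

Splitting on Test: it can be 1 (2), 2 (2), 3 (2), 4 (2). Listing each branch's schedules as (Deploy, QA, Package, Spec):
Test=1: (2,3,4,5) (3,2,4,5) — 2.
Test=2: (1,3,4,5) (3,1,4,5) — 2.
Test=3: (1,2,4,5) (2,1,4,5) — 2.
Test=4: (1,2,3,5) (2,1,3,5) — 2.
Summing: 2 + 2 + 2 + 2 = 8.

8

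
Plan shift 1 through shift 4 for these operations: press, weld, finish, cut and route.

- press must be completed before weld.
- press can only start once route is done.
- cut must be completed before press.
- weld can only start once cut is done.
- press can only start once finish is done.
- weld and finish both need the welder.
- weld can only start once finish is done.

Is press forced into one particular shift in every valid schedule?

No

press can be shift 2 (e.g. cut in shift 1; press in shift 2; route in shift 1; weld in shift 3; finish in shift 1) or shift 3 (e.g. route in shift 1; press in shift 3; cut in shift 1; finish in shift 1; weld in shift 4).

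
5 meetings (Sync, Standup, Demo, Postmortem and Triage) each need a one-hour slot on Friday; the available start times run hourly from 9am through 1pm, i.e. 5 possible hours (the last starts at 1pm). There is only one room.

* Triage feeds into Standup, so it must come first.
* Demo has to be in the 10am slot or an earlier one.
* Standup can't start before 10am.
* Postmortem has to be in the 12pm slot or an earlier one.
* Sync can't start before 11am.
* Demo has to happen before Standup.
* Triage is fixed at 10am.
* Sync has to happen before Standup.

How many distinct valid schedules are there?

2

Enumerating: Standup in 1pm; Triage in 10am; Demo in 9am; Sync in 11am; Postmortem in 12pm | Sync in 12pm, Postmortem in 11am, Standup in 1pm, Demo in 9am, Triage in 10am.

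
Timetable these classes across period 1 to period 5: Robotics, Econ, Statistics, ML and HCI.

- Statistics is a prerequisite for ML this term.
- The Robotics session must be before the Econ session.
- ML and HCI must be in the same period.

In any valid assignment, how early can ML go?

period 2

Precedence pushes ML to at least period 2.
ML at period 2 is achievable: HCI -> period 2; Econ -> period 2; ML -> period 2; Robotics -> period 1; Statistics -> period 1.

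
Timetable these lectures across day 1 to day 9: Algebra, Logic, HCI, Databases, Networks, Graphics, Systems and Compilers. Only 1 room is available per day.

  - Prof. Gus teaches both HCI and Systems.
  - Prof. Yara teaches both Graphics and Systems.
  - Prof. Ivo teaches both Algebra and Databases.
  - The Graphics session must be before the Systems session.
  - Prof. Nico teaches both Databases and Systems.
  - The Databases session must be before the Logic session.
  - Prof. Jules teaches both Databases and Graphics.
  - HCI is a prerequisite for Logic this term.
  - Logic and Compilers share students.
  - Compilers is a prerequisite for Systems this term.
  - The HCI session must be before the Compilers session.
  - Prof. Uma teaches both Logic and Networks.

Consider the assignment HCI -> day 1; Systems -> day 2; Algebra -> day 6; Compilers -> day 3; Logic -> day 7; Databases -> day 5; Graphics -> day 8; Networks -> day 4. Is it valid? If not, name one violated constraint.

HCI is a prerequisite for Logic this term — holds.
Prof. Jules teaches both Databases and Graphics — holds.
The Graphics session must be before the Systems session — violated.
Only 1 room is available per day — holds.
Prof. Uma teaches both Logic and Networks — holds.
The Databases session must be before the Logic session — holds.
Prof. Ivo teaches both Algebra and Databases — holds.
Logic and Compilers share students — holds.
Prof. Gus teaches both HCI and Systems — holds.
Prof. Yara teaches both Graphics and Systems — holds.
Prof. Nico teaches both Databases and Systems — holds.
Compilers is a prerequisite for Systems this term — violated.
The HCI session must be before the Compilers session — holds.

No — it violates: The Graphics session must be before the Systems session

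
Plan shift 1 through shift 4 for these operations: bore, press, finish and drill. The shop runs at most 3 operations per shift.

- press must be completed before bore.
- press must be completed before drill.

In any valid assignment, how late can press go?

shift 3

Downstream work caps press at shift 3.
press at shift 3 is achievable: finish in shift 1; bore in shift 4; press in shift 3; drill in shift 4.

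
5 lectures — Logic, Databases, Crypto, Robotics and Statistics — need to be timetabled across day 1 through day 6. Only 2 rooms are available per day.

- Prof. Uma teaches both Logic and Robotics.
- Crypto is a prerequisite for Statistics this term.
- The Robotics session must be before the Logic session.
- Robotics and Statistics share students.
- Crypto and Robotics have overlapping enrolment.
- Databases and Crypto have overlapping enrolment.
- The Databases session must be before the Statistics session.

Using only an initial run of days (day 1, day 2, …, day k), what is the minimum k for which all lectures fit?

3 days

The precedence chain requires at least 2 distinct days.
With at most 2 per day and 5 lectures, at least 3 days are needed.
3 works (last occupied day: day 3): for example Robotics=day 1; Statistics=day 3; Databases=day 1; Crypto=day 2; Logic=day 2.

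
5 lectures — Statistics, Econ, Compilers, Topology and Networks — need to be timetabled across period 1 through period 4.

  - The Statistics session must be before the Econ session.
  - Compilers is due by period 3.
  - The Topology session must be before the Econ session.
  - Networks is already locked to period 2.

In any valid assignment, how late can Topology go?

period 3

Downstream work caps Topology at period 3.
Topology at period 3 is achievable: Topology -> period 3, Econ -> period 4, Statistics -> period 1, Compilers -> period 1, Networks -> period 2.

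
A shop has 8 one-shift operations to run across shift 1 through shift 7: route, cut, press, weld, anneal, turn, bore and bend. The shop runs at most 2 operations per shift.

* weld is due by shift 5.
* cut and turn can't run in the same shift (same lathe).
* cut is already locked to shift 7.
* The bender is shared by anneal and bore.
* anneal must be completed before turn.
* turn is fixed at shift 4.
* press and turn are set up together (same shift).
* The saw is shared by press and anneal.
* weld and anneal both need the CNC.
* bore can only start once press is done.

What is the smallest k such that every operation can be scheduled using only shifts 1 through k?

7

The precedence chain requires at least 3 distinct shifts.
With at most 2 per shift and 8 operations, at least 4 shifts are needed.
cut can't be placed before shift 7, so the schedule must run through at least shift 7.
7 works (last occupied shift: shift 7): for example cut -> shift 7; weld -> shift 1; anneal -> shift 2; turn -> shift 4; bend -> shift 2; press -> shift 4; route -> shift 1; bore -> shift 5.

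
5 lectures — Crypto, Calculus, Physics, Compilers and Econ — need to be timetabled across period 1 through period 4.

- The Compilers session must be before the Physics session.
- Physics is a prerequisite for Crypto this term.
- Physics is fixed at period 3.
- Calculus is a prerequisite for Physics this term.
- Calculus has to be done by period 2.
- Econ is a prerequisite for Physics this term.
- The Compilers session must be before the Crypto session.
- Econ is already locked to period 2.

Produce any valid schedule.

Calculus -> period 1; Econ -> period 2; Compilers -> period 1; Crypto -> period 4; Physics -> period 3

Checking: Calculus(period 1) before Physics(period 3); Physics(period 3) before Crypto(period 4); Compilers(period 1) before Crypto(period 4); Compilers(period 1) before Physics(period 3); Econ(period 2) before Physics(period 3); Calculus=period 1 in [period 1,period 2]; Physics=period 3 in [period 3,period 3]; Econ=period 2 in [period 2,period 2].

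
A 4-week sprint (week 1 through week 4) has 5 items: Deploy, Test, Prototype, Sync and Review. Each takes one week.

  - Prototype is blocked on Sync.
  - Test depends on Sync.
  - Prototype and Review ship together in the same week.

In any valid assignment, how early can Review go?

week 2

Review must be in the same week as Prototype, which can't be before week 2, so Review is at least week 2.
Review at week 2 is achievable: Review in week 2; Test in week 2; Sync in week 1; Prototype in week 2; Deploy in week 1.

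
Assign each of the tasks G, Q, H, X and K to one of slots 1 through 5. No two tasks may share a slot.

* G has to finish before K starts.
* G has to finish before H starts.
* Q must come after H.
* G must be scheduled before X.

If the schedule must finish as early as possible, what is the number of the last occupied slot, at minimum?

slot 5

The precedence chain requires at least 3 distinct slots.
With at most 1 per slot and 5 tasks, at least 5 slots are needed.
5 works (last occupied slot: 5): for example K -> 5, G -> 1, H -> 2, X -> 4, Q -> 3.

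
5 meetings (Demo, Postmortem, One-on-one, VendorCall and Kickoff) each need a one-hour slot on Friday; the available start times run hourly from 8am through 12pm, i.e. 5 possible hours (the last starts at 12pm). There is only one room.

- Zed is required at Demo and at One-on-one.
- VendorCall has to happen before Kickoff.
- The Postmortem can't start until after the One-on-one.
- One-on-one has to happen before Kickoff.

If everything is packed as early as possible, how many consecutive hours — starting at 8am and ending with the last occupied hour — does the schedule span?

5 hours

The precedence chain requires at least 2 distinct hours.
With at most 1 per hour and 5 meetings, at least 5 hours are needed.
5 works (last occupied hour: 12pm): for example One-on-one in 8am, Kickoff in 10am, Demo in 12pm, Postmortem in 11am, VendorCall in 9am.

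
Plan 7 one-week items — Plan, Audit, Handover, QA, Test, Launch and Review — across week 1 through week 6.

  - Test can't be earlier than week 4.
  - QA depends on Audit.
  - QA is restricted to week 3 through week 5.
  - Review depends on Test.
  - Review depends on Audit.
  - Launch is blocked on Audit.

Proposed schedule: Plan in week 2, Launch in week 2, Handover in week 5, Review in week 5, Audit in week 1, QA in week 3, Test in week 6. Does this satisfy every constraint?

QA is restricted to week 3 through week 5 — holds.
Launch is blocked on Audit — holds.
Test can't be earlier than week 4 — holds.
QA depends on Audit — holds.
Review depends on Audit — holds.
Review depends on Test — violated.

No. Review depends on Test is not satisfied.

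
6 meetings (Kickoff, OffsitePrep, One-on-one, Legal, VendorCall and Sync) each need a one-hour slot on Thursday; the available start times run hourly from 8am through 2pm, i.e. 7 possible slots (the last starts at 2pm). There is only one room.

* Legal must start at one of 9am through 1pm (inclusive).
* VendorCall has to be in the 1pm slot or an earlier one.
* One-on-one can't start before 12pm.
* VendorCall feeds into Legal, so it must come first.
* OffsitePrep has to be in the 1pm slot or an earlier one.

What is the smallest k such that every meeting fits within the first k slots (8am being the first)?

The precedence chain requires at least 2 distinct slots.
With at most 1 per slot and 6 meetings, at least 6 slots are needed.
One-on-one can't be placed before 12pm — that is slot 5 counting from 8am — so the schedule must run through at least 5 slots.
6 works (last occupied slot: 1pm): for example One-on-one -> 12pm, Legal -> 9am, Kickoff -> 10am, Sync -> 1pm, VendorCall -> 8am, OffsitePrep -> 11am.

6 slots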